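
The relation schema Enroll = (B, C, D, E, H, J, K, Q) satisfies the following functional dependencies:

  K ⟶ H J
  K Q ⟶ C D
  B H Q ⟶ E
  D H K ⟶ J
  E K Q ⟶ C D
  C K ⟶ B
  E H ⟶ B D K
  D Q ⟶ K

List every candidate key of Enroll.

{D, Q}; {K, Q}; {B, H, Q}; {E, H, Q}

Attribute Q never appears on the right-hand side of any dependency, so Q must belong to every candidate key.
{Q}⁺ = {Q}, which is not all of the schema, so we must add further attributes.
{D, Q}⁺: DQ→K adds K; K→HJ adds H, J; KQ→CD adds C; CK→B adds B; BHQ→E adds E → {B, C, D, E, H, J, K, Q}.
{K, Q}⁺: K→HJ adds H, J; KQ→CD adds C, D; CK→B adds B; BHQ→E adds E → {B, C, D, E, H, J, K, Q}.
{B, H, Q}⁺: BHQ→E adds E; EH→BDK adds D, K; K→HJ adds J; KQ→CD adds C → {B, C, D, E, H, J, K, Q}.
{E, H, Q}⁺: EH→BDK adds B, D, K; K→HJ adds J; KQ→CD adds C → {B, C, D, E, H, J, K, Q}.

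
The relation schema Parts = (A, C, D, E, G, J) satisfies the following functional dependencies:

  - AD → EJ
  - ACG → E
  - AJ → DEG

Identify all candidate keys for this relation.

{A, C, D}; {A, C, J}

{A, C, D}⁺: AD→EJ adds E, J; AJ→DEG adds G → {A, C, D, E, G, J}. Minimal: {C, D}⁺ = {C, D}; {A, D}⁺ = {A, D, E, G, J}; {A, C}⁺ = {A, C} — none reach the full schema.
{A, C, J}⁺: AJ→DEG adds D, E, G → {A, C, D, E, G, J}. Minimal: {C, J}⁺ = {C, J}; {A, J}⁺ = {A, D, E, G, J}; {A, C}⁺ = {A, C} — none reach the full schema.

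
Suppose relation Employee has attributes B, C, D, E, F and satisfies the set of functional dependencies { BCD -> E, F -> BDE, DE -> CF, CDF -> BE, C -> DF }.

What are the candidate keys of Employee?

(C), (F), (D, E)

{C}⁺: C→DF adds D, F; F→BDE adds B, E → {B, C, D, E, F}.
{F}⁺: F→BDE adds B, D, E; DE→CF adds C → {B, C, D, E, F}.
{D, E}⁺: DE→CF adds C, F; CDF→BE adds B → {B, C, D, E, F}.
Any other superkey contains one of these as a subset, so there are no further candidate keys.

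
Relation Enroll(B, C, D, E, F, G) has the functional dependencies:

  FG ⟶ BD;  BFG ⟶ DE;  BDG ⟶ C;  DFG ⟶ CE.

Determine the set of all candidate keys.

FG

{F, G}⁺: FG→BD adds B, D; BFG→DE adds E; BDG→C adds C → {B, C, D, E, F, G}. Minimal: {G}⁺ = {G}; {F}⁺ = {F} — none reach the full schema.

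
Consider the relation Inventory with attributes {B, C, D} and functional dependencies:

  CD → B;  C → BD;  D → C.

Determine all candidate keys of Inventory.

{C}; {D}

{C}⁺: C→BD adds B, D → {B, C, D}.
{D}⁺: D→C adds C; CD→B adds B → {B, C, D}.
Any other superkey contains one of these as a subset, so there are no further candidate keys.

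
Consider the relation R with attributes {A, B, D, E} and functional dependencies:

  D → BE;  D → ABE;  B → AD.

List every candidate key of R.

(B), (D)

{B}⁺: B→AD adds A, D; D→BE adds E → {A, B, D, E}.
{D}⁺: D→BE adds B, E; D→ABE adds A → {A, B, D, E}.
Any other superkey contains one of these as a subset, so there are no further candidate keys.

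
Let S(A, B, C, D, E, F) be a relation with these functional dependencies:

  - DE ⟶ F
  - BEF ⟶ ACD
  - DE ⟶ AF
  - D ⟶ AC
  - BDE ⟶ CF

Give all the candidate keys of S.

Attributes B, E never appear on any right-hand side, so every candidate key must contain {B, E}.
{B, E}⁺ = {B, E}, which is not all of the schema, so we must add further attributes.
{B, D, E}⁺: DE→F adds F; BEF→ACD adds A, C → {A, B, C, D, E, F}. Minimal: {D, E}⁺ = {A, C, D, E, F}; {B, E}⁺ = {B, E}; {B, D}⁺ = {A, B, C, D} — none reach the full schema.
{B, E, F}⁺: BEF→ACD adds A, C, D → {A, B, C, D, E, F}. Minimal: {E, F}⁺ = {E, F}; {B, F}⁺ = {B, F}; {B, E}⁺ = {B, E} — none reach the full schema.
Any other superkey contains one of these as a subset, so there are no further candidate keys.

BDE, BEF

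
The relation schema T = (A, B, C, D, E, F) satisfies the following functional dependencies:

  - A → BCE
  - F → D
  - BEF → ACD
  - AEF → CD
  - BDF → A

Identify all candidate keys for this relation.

{A, F}, {B, F}

Attribute F never appears on the right-hand side of any dependency, so F must belong to every candidate key.
{F}⁺ = {D, F}, which is not all of the schema, so we must add further attributes.
{A, F}⁺: A→BCE adds B, C, E; F→D adds D → {A, B, C, D, E, F}. Minimal: {F}⁺ = {D, F}; {A}⁺ = {A, B, C, E} — none reach the full schema.
{B, F}⁺: F→D adds D; BDF→A adds A; A→BCE adds C, E → {A, B, C, D, E, F}. Minimal: {F}⁺ = {D, F}; {B}⁺ = {B} — none reach the full schema.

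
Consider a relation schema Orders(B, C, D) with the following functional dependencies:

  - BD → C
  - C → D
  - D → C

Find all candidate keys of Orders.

Attribute B never appears on the right-hand side of any dependency, so B must belong to every candidate key.
{B}⁺ = {B}, which is not all of the schema, so we must add further attributes.
{B, C}⁺: C→D adds D → {B, C, D}. Minimal: {C}⁺ = {C, D}; {B}⁺ = {B} — none reach the full schema.
{B, D}⁺: BD→C adds C → {B, C, D}. Minimal: {D}⁺ = {C, D}; {B}⁺ = {B} — none reach the full schema.

(B, C); (B, D)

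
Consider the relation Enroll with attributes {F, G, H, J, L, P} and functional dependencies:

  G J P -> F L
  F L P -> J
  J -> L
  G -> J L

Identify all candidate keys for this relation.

GHP

Attributes G, H, P never appear on any right-hand side, so every candidate key must contain {G, H, P}.
{G, H, P}⁺ = {F, G, H, J, L, P}, which is all of the schema, so {G, H, P} is the only candidate key.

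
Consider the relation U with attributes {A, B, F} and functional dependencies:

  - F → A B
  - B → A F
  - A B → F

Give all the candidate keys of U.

{B}, {F}

{B}⁺: B→AF adds A, F → {A, B, F}.
{F}⁺: F→AB adds A, B → {A, B, F}.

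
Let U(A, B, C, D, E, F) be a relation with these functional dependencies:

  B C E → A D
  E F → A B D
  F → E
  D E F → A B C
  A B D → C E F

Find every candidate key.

(F), (A, B, D), (B, C, E)

{F}⁺: F→E adds E; EF→ABD adds A, B, D; DEF→ABC adds C → {A, B, C, D, E, F}.
{A, B, D}⁺: ABD→CEF adds C, E, F → {A, B, C, D, E, F}. Minimal: {B, D}⁺ = {B, D}; {A, D}⁺ = {A, D}; {A, B}⁺ = {A, B} — none reach the full schema.
{B, C, E}⁺: BCE→AD adds A, D; ABD→CEF adds F → {A, B, C, D, E, F}. Minimal: {C, E}⁺ = {C, E}; {B, E}⁺ = {B, E}; {B, C}⁺ = {B, C} — none reach the full schema.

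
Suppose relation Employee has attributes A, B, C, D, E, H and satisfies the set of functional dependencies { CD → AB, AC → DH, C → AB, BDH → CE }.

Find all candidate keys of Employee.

{C}⁺: C→AB adds A, B; AC→DH adds D, H; BDH→CE adds E → {A, B, C, D, E, H}.
{B, D, H}⁺: BDH→CE adds C, E; CD→AB adds A → {A, B, C, D, E, H}. Minimal: {D, H}⁺ = {D, H}; {B, H}⁺ = {B, H}; {B, D}⁺ = {B, D} — none reach the full schema.
Any other superkey contains one of these as a subset, so there are no further candidate keys.

{C}, {B, D, H}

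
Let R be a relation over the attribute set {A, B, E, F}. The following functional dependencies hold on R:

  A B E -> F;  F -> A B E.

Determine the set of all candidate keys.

{F}⁺: F→ABE adds A, B, E → {A, B, E, F}.
{A, B, E}⁺: ABE→F adds F → {A, B, E, F}.

(F), (A, B, E)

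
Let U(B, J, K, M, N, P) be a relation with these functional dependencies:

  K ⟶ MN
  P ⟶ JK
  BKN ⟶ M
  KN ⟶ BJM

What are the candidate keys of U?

{P}

Attribute P never appears on the right-hand side of any dependency, so P must belong to every candidate key.
{P}⁺ = {B, J, K, M, N, P}, which is all of the schema, so {P} is the only candidate key.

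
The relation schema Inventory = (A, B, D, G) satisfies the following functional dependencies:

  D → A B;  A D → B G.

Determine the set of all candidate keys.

{D}

{D}⁺: D→AB adds A, B; AD→BG adds G → {A, B, D, G}.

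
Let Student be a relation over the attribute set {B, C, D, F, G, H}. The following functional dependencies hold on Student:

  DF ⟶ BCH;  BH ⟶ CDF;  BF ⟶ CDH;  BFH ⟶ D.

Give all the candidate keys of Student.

Attribute G never appears on the right-hand side of any dependency, so G must belong to every candidate key.
{G}⁺ = {G}, which is not all of the schema, so we must add further attributes.
{B, F, G}⁺: BF→CDH adds C, D, H → {B, C, D, F, G, H}.
{B, G, H}⁺: BH→CDF adds C, D, F → {B, C, D, F, G, H}.
{D, F, G}⁺: DF→BCH adds B, C, H → {B, C, D, F, G, H}.

BFG, BGH, DFG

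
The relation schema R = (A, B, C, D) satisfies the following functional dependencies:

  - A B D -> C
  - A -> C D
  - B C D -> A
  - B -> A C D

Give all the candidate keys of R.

{B}

Attribute B never appears on the right-hand side of any dependency, so B must belong to every candidate key.
{B}⁺ = {A, B, C, D}, which is all of the schema, so {B} is the only candidate key.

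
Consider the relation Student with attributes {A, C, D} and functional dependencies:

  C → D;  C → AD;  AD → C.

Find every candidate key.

{C}, {A, D}

{C}⁺: C→D adds D; C→AD adds A → {A, C, D}.
{A, D}⁺: AD→C adds C → {A, C, D}. Minimal: {D}⁺ = {D}; {A}⁺ = {A} — none reach the full schema.
Any other superkey contains one of these as a subset, so there are no further candidate keys.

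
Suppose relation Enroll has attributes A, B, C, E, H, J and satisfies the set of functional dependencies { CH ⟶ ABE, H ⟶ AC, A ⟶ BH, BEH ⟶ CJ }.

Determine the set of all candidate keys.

{A}⁺: A→BH adds B, H; H→AC adds C; CH→ABE adds E; BEH→CJ adds J → {A, B, C, E, H, J}.
{H}⁺: H→AC adds A, C; A→BH adds B; CH→ABE adds E; BEH→CJ adds J → {A, B, C, E, H, J}.

{A}; {H}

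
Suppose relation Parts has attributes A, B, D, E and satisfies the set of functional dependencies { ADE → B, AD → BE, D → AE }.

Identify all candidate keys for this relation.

{D}

Attribute D never appears on the right-hand side of any dependency, so D must belong to every candidate key.
{D}⁺ = {A, B, D, E}, which is all of the schema, so {D} is the only candidate key.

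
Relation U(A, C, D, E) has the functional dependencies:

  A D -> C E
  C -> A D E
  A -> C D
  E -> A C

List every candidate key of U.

{A}, {C}, {E}

{A}⁺: A→CD adds C, D; AD→CE adds E → {A, C, D, E}.
{C}⁺: C→ADE adds A, D, E → {A, C, D, E}.
{E}⁺: E→AC adds A, C; C→ADE adds D → {A, C, D, E}.
Any other superkey contains one of these as a subset, so there are no further candidate keys.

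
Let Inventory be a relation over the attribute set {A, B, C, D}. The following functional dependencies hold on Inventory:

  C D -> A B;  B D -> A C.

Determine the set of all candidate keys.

Attribute D never appears on the right-hand side of any dependency, so D must belong to every candidate key.
{D}⁺ = {D}, which is not all of the schema, so we must add further attributes.
{B, D}⁺: BD→AC adds A, C → {A, B, C, D}. Minimal: {D}⁺ = {D}; {B}⁺ = {B} — none reach the full schema.
{C, D}⁺: CD→AB adds A, B → {A, B, C, D}. Minimal: {D}⁺ = {D}; {C}⁺ = {C} — none reach the full schema.
Any other superkey contains one of these as a subset, so there are no further candidate keys.

{B, D}; {C, D}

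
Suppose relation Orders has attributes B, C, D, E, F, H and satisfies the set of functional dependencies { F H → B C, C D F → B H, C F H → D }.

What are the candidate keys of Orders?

(E, F, H), (C, D, E, F)

Attributes E, F never appear on any right-hand side, so every candidate key must contain {E, F}.
{E, F}⁺ = {E, F}, which is not all of the schema, so we must add further attributes.
{E, F, H}⁺: FH→BC adds B, C; CFH→D adds D → {B, C, D, E, F, H}. Minimal: {F, H}⁺ = {B, C, D, F, H}; {E, H}⁺ = {E, H}; {E, F}⁺ = {E, F} — none reach the full schema.
{C, D, E, F}⁺: CDF→BH adds B, H → {B, C, D, E, F, H}. Minimal: {D, E, F}⁺ = {D, E, F}; {C, E, F}⁺ = {C, E, F}; {C, D, F}⁺ = {B, C, D, F, H}; … — none reach the full schema.
Any other superkey contains one of these as a subset, so there are no further candidate keys.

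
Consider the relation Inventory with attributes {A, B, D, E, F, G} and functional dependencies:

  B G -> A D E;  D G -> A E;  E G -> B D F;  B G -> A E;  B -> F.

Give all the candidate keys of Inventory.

Attribute G never appears on the right-hand side of any dependency, so G must belong to every candidate key.
{G}⁺ = {G}, which is not all of the schema, so we must add further attributes.
{B, G}⁺: BG→ADE adds A, D, E; EG→BDF adds F → {A, B, D, E, F, G}. Minimal: {G}⁺ = {G}; {B}⁺ = {B, F} — none reach the full schema.
{D, G}⁺: DG→AE adds A, E; EG→BDF adds B, F → {A, B, D, E, F, G}. Minimal: {G}⁺ = {G}; {D}⁺ = {D} — none reach the full schema.
{E, G}⁺: EG→BDF adds B, D, F; BG→AE adds A → {A, B, D, E, F, G}. Minimal: {G}⁺ = {G}; {E}⁺ = {E} — none reach the full schema.
Any other superkey contains one of these as a subset, so there are no further candidate keys.

{B, G}; {D, G}; {E, G}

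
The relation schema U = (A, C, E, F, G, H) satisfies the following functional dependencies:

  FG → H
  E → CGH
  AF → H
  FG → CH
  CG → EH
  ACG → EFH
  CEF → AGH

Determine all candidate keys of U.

{A, E}, {E, F}, {F, G}, {A, C, G}

{A, E}⁺: E→CGH adds C, G, H; ACG→EFH adds F → {A, C, E, F, G, H}.
{E, F}⁺: E→CGH adds C, G, H; CEF→AGH adds A → {A, C, E, F, G, H}.
{F, G}⁺: FG→H adds H; FG→CH adds C; CG→EH adds E; CEF→AGH adds A → {A, C, E, F, G, H}.
{A, C, G}⁺: CG→EH adds E, H; ACG→EFH adds F → {A, C, E, F, G, H}.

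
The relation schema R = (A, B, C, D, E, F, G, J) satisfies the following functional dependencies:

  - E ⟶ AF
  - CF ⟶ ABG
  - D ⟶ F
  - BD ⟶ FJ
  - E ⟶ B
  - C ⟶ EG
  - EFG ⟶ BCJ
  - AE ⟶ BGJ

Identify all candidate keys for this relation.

{C, D}, {D, E}

Attribute D never appears on the right-hand side of any dependency, so D must belong to every candidate key.
{D}⁺ = {D, F}, which is not all of the schema, so we must add further attributes.
{C, D}⁺: D→F adds F; C→EG adds E, G; EFG→BCJ adds B, J; E→AF adds A → {A, B, C, D, E, F, G, J}. Minimal: {D}⁺ = {D, F}; {C}⁺ = {A, B, C, E, F, G, J} — none reach the full schema.
{D, E}⁺: E→AF adds A, F; E→B adds B; AE→BGJ adds G, J; EFG→BCJ adds C → {A, B, C, D, E, F, G, J}. Minimal: {E}⁺ = {A, B, C, E, F, G, J}; {D}⁺ = {D, F} — none reach the full schema.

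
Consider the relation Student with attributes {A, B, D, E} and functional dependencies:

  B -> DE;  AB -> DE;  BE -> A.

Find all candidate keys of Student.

Attribute B never appears on the right-hand side of any dependency, so B must belong to every candidate key.
{B}⁺ = {A, B, D, E}, which is all of the schema, so {B} is the only candidate key.

B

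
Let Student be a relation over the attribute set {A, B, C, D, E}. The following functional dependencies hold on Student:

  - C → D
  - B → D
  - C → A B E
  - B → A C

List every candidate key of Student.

{B}⁺: B→D adds D; B→AC adds A, C; C→ABE adds E → {A, B, C, D, E}.
{C}⁺: C→D adds D; C→ABE adds A, B, E → {A, B, C, D, E}.

{B}, {C}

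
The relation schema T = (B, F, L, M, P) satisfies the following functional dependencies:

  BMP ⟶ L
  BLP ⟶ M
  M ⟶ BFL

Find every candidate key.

MP, BLP

Attribute P never appears on the right-hand side of any dependency, so P must belong to every candidate key.
{P}⁺ = {P}, which is not all of the schema, so we must add further attributes.
{M, P}⁺: M→BFL adds B, F, L → {B, F, L, M, P}. Minimal: {P}⁺ = {P}; {M}⁺ = {B, F, L, M} — none reach the full schema.
{B, L, P}⁺: BLP→M adds M; M→BFL adds F → {B, F, L, M, P}. Minimal: {L, P}⁺ = {L, P}; {B, P}⁺ = {B, P}; {B, L}⁺ = {B, L} — none reach the full schema.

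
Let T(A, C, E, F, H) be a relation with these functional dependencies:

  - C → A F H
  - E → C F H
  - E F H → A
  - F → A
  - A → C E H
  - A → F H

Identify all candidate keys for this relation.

{A}⁺: A→CEH adds C, E, H; A→FH adds F → {A, C, E, F, H}.
{C}⁺: C→AFH adds A, F, H; A→CEH adds E → {A, C, E, F, H}.
{E}⁺: E→CFH adds C, F, H; EFH→A adds A → {A, C, E, F, H}.
{F}⁺: F→A adds A; A→CEH adds C, E, H → {A, C, E, F, H}.

{A}, {C}, {E}, {F}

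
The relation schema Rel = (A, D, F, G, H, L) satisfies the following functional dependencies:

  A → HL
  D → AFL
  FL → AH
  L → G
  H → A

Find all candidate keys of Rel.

Attribute D never appears on the right-hand side of any dependency, so D must belong to every candidate key.
{D}⁺ = {A, D, F, G, H, L}, which is all of the schema, so {D} is the only candidate key.

D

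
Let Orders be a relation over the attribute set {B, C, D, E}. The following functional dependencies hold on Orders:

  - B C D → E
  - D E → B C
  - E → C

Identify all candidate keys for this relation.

(D, E), (B, C, D)

Attribute D never appears on the right-hand side of any dependency, so D must belong to every candidate key.
{D}⁺ = {D}, which is not all of the schema, so we must add further attributes.
{D, E}⁺: DE→BC adds B, C → {B, C, D, E}. Minimal: {E}⁺ = {C, E}; {D}⁺ = {D} — none reach the full schema.
{B, C, D}⁺: BCD→E adds E → {B, C, D, E}. Minimal: {C, D}⁺ = {C, D}; {B, D}⁺ = {B, D}; {B, C}⁺ = {B, C} — none reach the full schema.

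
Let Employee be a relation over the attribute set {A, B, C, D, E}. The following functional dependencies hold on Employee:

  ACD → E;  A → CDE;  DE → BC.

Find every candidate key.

Attribute A never appears on the right-hand side of any dependency, so A must belong to every candidate key.
{A}⁺ = {A, B, C, D, E}, which is all of the schema, so {A} is the only candidate key.

A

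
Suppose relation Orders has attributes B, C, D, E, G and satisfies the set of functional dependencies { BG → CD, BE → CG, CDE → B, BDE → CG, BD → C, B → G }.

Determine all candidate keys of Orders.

{B, E}, {C, D, E}

{B, E}⁺: BE→CG adds C, G; BG→CD adds D → {B, C, D, E, G}. Minimal: {E}⁺ = {E}; {B}⁺ = {B, C, D, G} — none reach the full schema.
{C, D, E}⁺: CDE→B adds B; BDE→CG adds G → {B, C, D, E, G}. Minimal: {D, E}⁺ = {D, E}; {C, E}⁺ = {C, E}; {C, D}⁺ = {C, D} — none reach the full schema.
Any other superkey contains one of these as a subset, so there are no further candidate keys.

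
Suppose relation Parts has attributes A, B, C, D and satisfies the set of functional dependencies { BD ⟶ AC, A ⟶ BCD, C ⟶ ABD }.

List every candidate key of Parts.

(A), (C), (B, D)

{A}⁺: A→BCD adds B, C, D → {A, B, C, D}.
{C}⁺: C→ABD adds A, B, D → {A, B, C, D}.
{B, D}⁺: BD→AC adds A, C → {A, B, C, D}. Minimal: {D}⁺ = {D}; {B}⁺ = {B} — none reach the full schema.
Any other superkey contains one of these as a subset, so there are no further candidate keys.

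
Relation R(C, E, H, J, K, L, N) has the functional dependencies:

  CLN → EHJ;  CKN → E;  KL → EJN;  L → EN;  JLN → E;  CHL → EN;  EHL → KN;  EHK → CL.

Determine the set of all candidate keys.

(C, L); (H, L); (E, H, K); (C, H, K, N)

{C, L}⁺: L→EN adds E, N; CLN→EHJ adds H, J; EHL→KN adds K → {C, E, H, J, K, L, N}. Minimal: {L}⁺ = {E, L, N}; {C}⁺ = {C} — none reach the full schema.
{H, L}⁺: L→EN adds E, N; EHL→KN adds K; EHK→CL adds C; CLN→EHJ adds J → {C, E, H, J, K, L, N}. Minimal: {L}⁺ = {E, L, N}; {H}⁺ = {H} — none reach the full schema.
{E, H, K}⁺: EHK→CL adds C, L; KL→EJN adds J, N → {C, E, H, J, K, L, N}. Minimal: {H, K}⁺ = {H, K}; {E, K}⁺ = {E, K}; {E, H}⁺ = {E, H} — none reach the full schema.
{C, H, K, N}⁺: CKN→E adds E; EHK→CL adds L; CLN→EHJ adds J → {C, E, H, J, K, L, N}. Minimal: {H, K, N}⁺ = {H, K, N}; {C, K, N}⁺ = {C, E, K, N}; {C, H, N}⁺ = {C, H, N}; … — none reach the full schema.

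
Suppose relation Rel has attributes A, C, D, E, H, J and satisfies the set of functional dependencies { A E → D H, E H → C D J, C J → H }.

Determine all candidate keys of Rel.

Attributes A, E never appear on any right-hand side, so every candidate key must contain {A, E}.
{A, E}⁺ = {A, C, D, E, H, J}, which is all of the schema, so {A, E} is the only candidate key.

{A, E}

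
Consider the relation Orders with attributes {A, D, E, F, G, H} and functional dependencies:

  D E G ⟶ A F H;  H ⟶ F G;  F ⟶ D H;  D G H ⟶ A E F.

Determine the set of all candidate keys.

{F}⁺: F→DH adds D, H; H→FG adds G; DGH→AEF adds A, E → {A, D, E, F, G, H}.
{H}⁺: H→FG adds F, G; F→DH adds D; DGH→AEF adds A, E → {A, D, E, F, G, H}.
{D, E, G}⁺: DEG→AFH adds A, F, H → {A, D, E, F, G, H}. Minimal: {E, G}⁺ = {E, G}; {D, G}⁺ = {D, G}; {D, E}⁺ = {D, E} — none reach the full schema.

{F}; {H}; {D, E, G}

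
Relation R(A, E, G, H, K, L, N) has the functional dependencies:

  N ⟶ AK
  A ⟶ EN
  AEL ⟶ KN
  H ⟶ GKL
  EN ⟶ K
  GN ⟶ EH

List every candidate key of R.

{A, G}⁺: A→EN adds E, N; EN→K adds K; GN→EH adds H; H→GKL adds L → {A, E, G, H, K, L, N}. Minimal: {G}⁺ = {G}; {A}⁺ = {A, E, K, N} — none reach the full schema.
{A, H}⁺: A→EN adds E, N; H→GKL adds G, K, L → {A, E, G, H, K, L, N}. Minimal: {H}⁺ = {G, H, K, L}; {A}⁺ = {A, E, K, N} — none reach the full schema.
{G, N}⁺: N→AK adds A, K; A→EN adds E; GN→EH adds H; H→GKL adds L → {A, E, G, H, K, L, N}. Minimal: {N}⁺ = {A, E, K, N}; {G}⁺ = {G} — none reach the full schema.
{H, N}⁺: N→AK adds A, K; A→EN adds E; H→GKL adds G, L → {A, E, G, H, K, L, N}. Minimal: {N}⁺ = {A, E, K, N}; {H}⁺ = {G, H, K, L} — none reach the full schema.

AG, AH, GN, HN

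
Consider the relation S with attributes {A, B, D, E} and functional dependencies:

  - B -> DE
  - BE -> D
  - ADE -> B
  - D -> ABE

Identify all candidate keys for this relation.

{B}⁺: B→DE adds D, E; D→ABE adds A → {A, B, D, E}.
{D}⁺: D→ABE adds A, B, E → {A, B, D, E}.
Any other superkey contains one of these as a subset, so there are no further candidate keys.

{B}, {D}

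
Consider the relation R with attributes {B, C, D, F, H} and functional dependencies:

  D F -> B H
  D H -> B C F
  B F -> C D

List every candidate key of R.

{B, F}⁺: BF→CD adds C, D; DF→BH adds H → {B, C, D, F, H}.
{D, F}⁺: DF→BH adds B, H; DH→BCF adds C → {B, C, D, F, H}.
{D, H}⁺: DH→BCF adds B, C, F → {B, C, D, F, H}.
Any other superkey contains one of these as a subset, so there are no further candidate keys.

{B, F}, {D, F}, {D, H}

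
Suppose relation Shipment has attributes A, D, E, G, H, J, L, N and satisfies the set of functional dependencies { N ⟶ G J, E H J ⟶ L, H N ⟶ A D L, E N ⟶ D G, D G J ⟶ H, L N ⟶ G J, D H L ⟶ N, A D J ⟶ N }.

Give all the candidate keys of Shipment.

Attribute E never appears on the right-hand side of any dependency, so E must belong to every candidate key.
{E}⁺ = {E}, which is not all of the schema, so we must add further attributes.
{E, N}⁺: N→GJ adds G, J; EN→DG adds D; DGJ→H adds H; EHJ→L adds L; HN→ADL adds A → {A, D, E, G, H, J, L, N}. Minimal: {N}⁺ = {G, J, N}; {E}⁺ = {E} — none reach the full schema.
{A, D, E, J}⁺: ADJ→N adds N; N→GJ adds G; DGJ→H adds H; EHJ→L adds L → {A, D, E, G, H, J, L, N}. Minimal: {D, E, J}⁺ = {D, E, J}; {A, E, J}⁺ = {A, E, J}; {A, D, J}⁺ = {A, D, G, H, J, L, N}; … — none reach the full schema.
{D, E, G, J}⁺: DGJ→H adds H; EHJ→L adds L; DHL→N adds N; HN→ADL adds A → {A, D, E, G, H, J, L, N}. Minimal: {E, G, J}⁺ = {E, G, J}; {D, G, J}⁺ = {D, G, H, J}; {D, E, J}⁺ = {D, E, J}; … — none reach the full schema.
{D, E, H, J}⁺: EHJ→L adds L; DHL→N adds N; N→GJ adds G; HN→ADL adds A → {A, D, E, G, H, J, L, N}. Minimal: {E, H, J}⁺ = {E, H, J, L}; {D, H, J}⁺ = {D, H, J}; {D, E, J}⁺ = {D, E, J}; … — none reach the full schema.
{D, E, H, L}⁺: DHL→N adds N; N→GJ adds G, J; HN→ADL adds A → {A, D, E, G, H, J, L, N}. Minimal: {E, H, L}⁺ = {E, H, L}; {D, H, L}⁺ = {A, D, G, H, J, L, N}; {D, E, L}⁺ = {D, E, L}; … — none reach the full schema.

EN; ADEJ; DEGJ; DEHJ; DEHL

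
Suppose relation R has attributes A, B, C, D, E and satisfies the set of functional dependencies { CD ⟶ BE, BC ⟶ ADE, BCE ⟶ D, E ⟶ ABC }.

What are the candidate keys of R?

E, BC, CD

{E}⁺: E→ABC adds A, B, C; BC→ADE adds D → {A, B, C, D, E}.
{B, C}⁺: BC→ADE adds A, D, E → {A, B, C, D, E}.
{C, D}⁺: CD→BE adds B, E; BC→ADE adds A → {A, B, C, D, E}.
Any other superkey contains one of these as a subset, so there are no further candidate keys.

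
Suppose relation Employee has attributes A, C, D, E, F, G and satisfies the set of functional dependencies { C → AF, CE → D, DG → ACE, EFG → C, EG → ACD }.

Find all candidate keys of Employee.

{D, G}⁺: DG→ACE adds A, C, E; C→AF adds F → {A, C, D, E, F, G}. Minimal: {G}⁺ = {G}; {D}⁺ = {D} — none reach the full schema.
{E, G}⁺: EG→ACD adds A, C, D; C→AF adds F → {A, C, D, E, F, G}. Minimal: {G}⁺ = {G}; {E}⁺ = {E} — none reach the full schema.

{D, G}; {E, G}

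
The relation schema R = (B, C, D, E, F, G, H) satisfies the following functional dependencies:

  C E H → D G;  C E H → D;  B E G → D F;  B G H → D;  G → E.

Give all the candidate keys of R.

Attributes B, C, H never appear on any right-hand side, so every candidate key must contain {B, C, H}.
{B, C, H}⁺ = {B, C, H}, which is not all of the schema, so we must add further attributes.
{B, C, E, H}⁺: CEH→DG adds D, G; BEG→DF adds F → {B, C, D, E, F, G, H}.
{B, C, G, H}⁺: BGH→D adds D; G→E adds E; BEG→DF adds F → {B, C, D, E, F, G, H}.
Any other superkey contains one of these as a subset, so there are no further candidate keys.

BCEH; BCGH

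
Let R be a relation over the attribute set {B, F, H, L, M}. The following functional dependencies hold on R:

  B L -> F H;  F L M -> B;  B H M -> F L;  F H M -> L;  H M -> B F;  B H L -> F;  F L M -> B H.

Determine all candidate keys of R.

Attribute M never appears on the right-hand side of any dependency, so M must belong to every candidate key.
{M}⁺ = {M}, which is not all of the schema, so we must add further attributes.
{H, M}⁺: HM→BF adds B, F; BHM→FL adds L → {B, F, H, L, M}.
{B, L, M}⁺: BL→FH adds F, H → {B, F, H, L, M}.
{F, L, M}⁺: FLM→B adds B; FLM→BH adds H → {B, F, H, L, M}.

(H, M), (B, L, M), (F, L, M)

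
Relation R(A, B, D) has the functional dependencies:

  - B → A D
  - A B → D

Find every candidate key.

(B)

{B}⁺: B→AD adds A, D → {A, B, D}.
No other minimal superkey exists.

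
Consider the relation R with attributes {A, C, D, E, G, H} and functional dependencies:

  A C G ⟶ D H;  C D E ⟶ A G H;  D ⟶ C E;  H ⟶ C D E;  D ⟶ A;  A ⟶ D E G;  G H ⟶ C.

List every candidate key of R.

A; D; H

{A}⁺: A→DEG adds D, E, G; D→CE adds C; ACG→DH adds H → {A, C, D, E, G, H}.
{D}⁺: D→CE adds C, E; D→A adds A; A→DEG adds G; ACG→DH adds H → {A, C, D, E, G, H}.
{H}⁺: H→CDE adds C, D, E; D→A adds A; A→DEG adds G → {A, C, D, E, G, H}.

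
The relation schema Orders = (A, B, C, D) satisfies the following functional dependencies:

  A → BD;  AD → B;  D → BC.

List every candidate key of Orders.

Attribute A never appears on the right-hand side of any dependency, so A must belong to every candidate key.
{A}⁺ = {A, B, C, D}, which is all of the schema, so {A} is the only candidate key.

{A}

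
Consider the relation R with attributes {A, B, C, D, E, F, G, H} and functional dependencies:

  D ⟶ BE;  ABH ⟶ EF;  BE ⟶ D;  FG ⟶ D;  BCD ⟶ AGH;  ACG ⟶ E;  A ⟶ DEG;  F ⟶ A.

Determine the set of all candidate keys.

Attribute C never appears on the right-hand side of any dependency, so C must belong to every candidate key.
{C}⁺ = {C}, which is not all of the schema, so we must add further attributes.
{A, C}⁺: A→DEG adds D, E, G; D→BE adds B; BCD→AGH adds H; ABH→EF adds F → {A, B, C, D, E, F, G, H}. Minimal: {C}⁺ = {C}; {A}⁺ = {A, B, D, E, G} — none reach the full schema.
{C, D}⁺: D→BE adds B, E; BCD→AGH adds A, G, H; ABH→EF adds F → {A, B, C, D, E, F, G, H}. Minimal: {D}⁺ = {B, D, E}; {C}⁺ = {C} — none reach the full schema.
{C, F}⁺: F→A adds A; A→DEG adds D, E, G; D→BE adds B; BCD→AGH adds H → {A, B, C, D, E, F, G, H}. Minimal: {F}⁺ = {A, B, D, E, F, G}; {C}⁺ = {C} — none reach the full schema.
{B, C, E}⁺: BE→D adds D; BCD→AGH adds A, G, H; ABH→EF adds F → {A, B, C, D, E, F, G, H}. Minimal: {C, E}⁺ = {C, E}; {B, E}⁺ = {B, D, E}; {B, C}⁺ = {B, C} — none reach the full schema.

{A, C}; {C, D}; {C, F}; {B, C, E}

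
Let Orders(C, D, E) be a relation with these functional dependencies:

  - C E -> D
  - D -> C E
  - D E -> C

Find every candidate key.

{D}; {C, E}

{D}⁺: D→CE adds C, E → {C, D, E}.
{C, E}⁺: CE→D adds D → {C, D, E}. Minimal: {E}⁺ = {E}; {C}⁺ = {C} — none reach the full schema.
Any other superkey contains one of these as a subset, so there are no further candidate keys.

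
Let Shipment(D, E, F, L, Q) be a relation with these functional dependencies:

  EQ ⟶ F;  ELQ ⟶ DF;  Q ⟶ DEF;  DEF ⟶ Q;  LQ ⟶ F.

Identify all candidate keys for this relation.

LQ, DEFL

Attribute L never appears on the right-hand side of any dependency, so L must belong to every candidate key.
{L}⁺ = {L}, which is not all of the schema, so we must add further attributes.
{L, Q}⁺: Q→DEF adds D, E, F → {D, E, F, L, Q}. Minimal: {Q}⁺ = {D, E, F, Q}; {L}⁺ = {L} — none reach the full schema.
{D, E, F, L}⁺: DEF→Q adds Q → {D, E, F, L, Q}. Minimal: {E, F, L}⁺ = {E, F, L}; {D, F, L}⁺ = {D, F, L}; {D, E, L}⁺ = {D, E, L}; … — none reach the full schema.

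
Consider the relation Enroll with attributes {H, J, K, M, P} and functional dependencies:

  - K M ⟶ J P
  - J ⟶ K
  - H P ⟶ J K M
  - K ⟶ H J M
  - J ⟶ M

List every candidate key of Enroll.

{J}⁺: J→K adds K; K→HJM adds H, M; KM→JP adds P → {H, J, K, M, P}.
{K}⁺: K→HJM adds H, J, M; KM→JP adds P → {H, J, K, M, P}.
{H, P}⁺: HP→JKM adds J, K, M → {H, J, K, M, P}.

{J}; {K}; {H, P}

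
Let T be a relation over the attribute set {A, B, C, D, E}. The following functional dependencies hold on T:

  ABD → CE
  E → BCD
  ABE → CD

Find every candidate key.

AE; ABD

{A, E}⁺: E→BCD adds B, C, D → {A, B, C, D, E}. Minimal: {E}⁺ = {B, C, D, E}; {A}⁺ = {A} — none reach the full schema.
{A, B, D}⁺: ABD→CE adds C, E → {A, B, C, D, E}. Minimal: {B, D}⁺ = {B, D}; {A, D}⁺ = {A, D}; {A, B}⁺ = {A, B} — none reach the full schema.
Any other superkey contains one of these as a subset, so there are no further candidate keys.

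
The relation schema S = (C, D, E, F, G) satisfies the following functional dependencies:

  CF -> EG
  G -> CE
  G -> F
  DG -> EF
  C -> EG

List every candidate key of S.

{C, D}⁺: C→EG adds E, G; G→F adds F → {C, D, E, F, G}. Minimal: {D}⁺ = {D}; {C}⁺ = {C, E, F, G} — none reach the full schema.
{D, G}⁺: G→CE adds C, E; G→F adds F → {C, D, E, F, G}. Minimal: {G}⁺ = {C, E, F, G}; {D}⁺ = {D} — none reach the full schema.
Any other superkey contains one of these as a subset, so there are no further candidate keys.

(C, D), (D, G)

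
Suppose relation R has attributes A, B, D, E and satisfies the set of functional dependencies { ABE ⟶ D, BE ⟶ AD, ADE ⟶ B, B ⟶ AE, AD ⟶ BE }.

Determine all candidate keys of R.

{B}, {A, D}

{B}⁺: B→AE adds A, E; ABE→D adds D → {A, B, D, E}.
{A, D}⁺: AD→BE adds B, E → {A, B, D, E}. Minimal: {D}⁺ = {D}; {A}⁺ = {A} — none reach the full schema.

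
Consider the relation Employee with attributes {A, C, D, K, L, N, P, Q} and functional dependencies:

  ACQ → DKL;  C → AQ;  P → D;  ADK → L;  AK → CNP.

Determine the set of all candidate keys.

{C}⁺: C→AQ adds A, Q; ACQ→DKL adds D, K, L; AK→CNP adds N, P → {A, C, D, K, L, N, P, Q}.
{A, K}⁺: AK→CNP adds C, N, P; C→AQ adds Q; P→D adds D; ADK→L adds L → {A, C, D, K, L, N, P, Q}. Minimal: {K}⁺ = {K}; {A}⁺ = {A} — none reach the full schema.
Any other superkey contains one of these as a subset, so there are no further candidate keys.

C, AK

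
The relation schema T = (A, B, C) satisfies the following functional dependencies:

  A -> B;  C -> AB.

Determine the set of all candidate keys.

Attribute C never appears on the right-hand side of any dependency, so C must belong to every candidate key.
{C}⁺ = {A, B, C}, which is all of the schema, so {C} is the only candidate key.

{C}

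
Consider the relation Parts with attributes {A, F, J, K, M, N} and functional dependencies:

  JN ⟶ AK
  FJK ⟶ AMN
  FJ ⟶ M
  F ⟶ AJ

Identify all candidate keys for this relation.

{F, K}, {F, N}

Attribute F never appears on the right-hand side of any dependency, so F must belong to every candidate key.
{F}⁺ = {A, F, J, M}, which is not all of the schema, so we must add further attributes.
{F, K}⁺: F→AJ adds A, J; FJK→AMN adds M, N → {A, F, J, K, M, N}. Minimal: {K}⁺ = {K}; {F}⁺ = {A, F, J, M} — none reach the full schema.
{F, N}⁺: F→AJ adds A, J; JN→AK adds K; FJK→AMN adds M → {A, F, J, K, M, N}. Minimal: {N}⁺ = {N}; {F}⁺ = {A, F, J, M} — none reach the full schema.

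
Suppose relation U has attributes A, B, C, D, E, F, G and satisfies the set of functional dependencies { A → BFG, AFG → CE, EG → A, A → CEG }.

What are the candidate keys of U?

Attribute D never appears on the right-hand side of any dependency, so D must belong to every candidate key.
{D}⁺ = {D}, which is not all of the schema, so we must add further attributes.
{A, D}⁺: A→BFG adds B, F, G; AFG→CE adds C, E → {A, B, C, D, E, F, G}.
{D, E, G}⁺: EG→A adds A; A→CEG adds C; A→BFG adds B, F → {A, B, C, D, E, F, G}.

(A, D); (D, E, G)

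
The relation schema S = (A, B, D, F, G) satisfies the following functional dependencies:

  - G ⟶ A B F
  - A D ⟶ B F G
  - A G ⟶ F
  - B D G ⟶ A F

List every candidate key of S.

{A, D}, {D, G}

Attribute D never appears on the right-hand side of any dependency, so D must belong to every candidate key.
{D}⁺ = {D}, which is not all of the schema, so we must add further attributes.
{A, D}⁺: AD→BFG adds B, F, G → {A, B, D, F, G}. Minimal: {D}⁺ = {D}; {A}⁺ = {A} — none reach the full schema.
{D, G}⁺: G→ABF adds A, B, F → {A, B, D, F, G}. Minimal: {G}⁺ = {A, B, F, G}; {D}⁺ = {D} — none reach the full schema.
Any other superkey contains one of these as a subset, so there are no further candidate keys.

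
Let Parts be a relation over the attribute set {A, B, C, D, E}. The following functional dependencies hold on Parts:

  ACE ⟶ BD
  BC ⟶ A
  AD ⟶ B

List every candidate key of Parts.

Attributes C, E never appear on any right-hand side, so every candidate key must contain {C, E}.
{C, E}⁺ = {C, E}, which is not all of the schema, so we must add further attributes.
{A, C, E}⁺: ACE→BD adds B, D → {A, B, C, D, E}. Minimal: {C, E}⁺ = {C, E}; {A, E}⁺ = {A, E}; {A, C}⁺ = {A, C} — none reach the full schema.
{B, C, E}⁺: BC→A adds A; ACE→BD adds D → {A, B, C, D, E}. Minimal: {C, E}⁺ = {C, E}; {B, E}⁺ = {B, E}; {B, C}⁺ = {A, B, C} — none reach the full schema.

(A, C, E), (B, C, E)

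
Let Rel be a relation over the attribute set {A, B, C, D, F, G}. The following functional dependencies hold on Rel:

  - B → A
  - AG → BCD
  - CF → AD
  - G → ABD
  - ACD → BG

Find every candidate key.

{C, F}, {F, G}

{C, F}⁺: CF→AD adds A, D; ACD→BG adds B, G → {A, B, C, D, F, G}. Minimal: {F}⁺ = {F}; {C}⁺ = {C} — none reach the full schema.
{F, G}⁺: G→ABD adds A, B, D; AG→BCD adds C → {A, B, C, D, F, G}. Minimal: {G}⁺ = {A, B, C, D, G}; {F}⁺ = {F} — none reach the full schema.
Any other superkey contains one of these as a subset, so there are no further candidate keys.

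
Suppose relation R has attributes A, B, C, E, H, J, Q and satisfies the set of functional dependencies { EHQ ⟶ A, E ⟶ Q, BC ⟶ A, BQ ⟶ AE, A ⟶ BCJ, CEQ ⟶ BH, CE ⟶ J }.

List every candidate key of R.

{A, E}, {A, Q}, {B, E}, {B, Q}, {C, E}, {E, H}

{A, E}⁺: E→Q adds Q; A→BCJ adds B, C, J; CEQ→BH adds H → {A, B, C, E, H, J, Q}. Minimal: {E}⁺ = {E, Q}; {A}⁺ = {A, B, C, J} — none reach the full schema.
{A, Q}⁺: A→BCJ adds B, C, J; BQ→AE adds E; CEQ→BH adds H → {A, B, C, E, H, J, Q}. Minimal: {Q}⁺ = {Q}; {A}⁺ = {A, B, C, J} — none reach the full schema.
{B, E}⁺: E→Q adds Q; BQ→AE adds A; A→BCJ adds C, J; CEQ→BH adds H → {A, B, C, E, H, J, Q}. Minimal: {E}⁺ = {E, Q}; {B}⁺ = {B} — none reach the full schema.
{B, Q}⁺: BQ→AE adds A, E; A→BCJ adds C, J; CEQ→BH adds H → {A, B, C, E, H, J, Q}. Minimal: {Q}⁺ = {Q}; {B}⁺ = {B} — none reach the full schema.
{C, E}⁺: E→Q adds Q; CEQ→BH adds B, H; CE→J adds J; EHQ→A adds A → {A, B, C, E, H, J, Q}. Minimal: {E}⁺ = {E, Q}; {C}⁺ = {C} — none reach the full schema.
{E, H}⁺: E→Q adds Q; EHQ→A adds A; A→BCJ adds B, C, J → {A, B, C, E, H, J, Q}. Minimal: {H}⁺ = {H}; {E}⁺ = {E, Q} — none reach the full schema.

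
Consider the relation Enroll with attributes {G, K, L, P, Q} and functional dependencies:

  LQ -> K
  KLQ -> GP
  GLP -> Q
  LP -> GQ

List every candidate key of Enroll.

Attribute L never appears on the right-hand side of any dependency, so L must belong to every candidate key.
{L}⁺ = {L}, which is not all of the schema, so we must add further attributes.
{L, P}⁺: LP→GQ adds G, Q; LQ→K adds K → {G, K, L, P, Q}. Minimal: {P}⁺ = {P}; {L}⁺ = {L} — none reach the full schema.
{L, Q}⁺: LQ→K adds K; KLQ→GP adds G, P → {G, K, L, P, Q}. Minimal: {Q}⁺ = {Q}; {L}⁺ = {L} — none reach the full schema.

{L, P}, {L, Q}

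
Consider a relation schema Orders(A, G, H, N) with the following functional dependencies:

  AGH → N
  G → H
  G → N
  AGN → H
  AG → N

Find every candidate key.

Attributes A, G never appear on any right-hand side, so every candidate key must contain {A, G}.
{A, G}⁺ = {A, G, H, N}, which is all of the schema, so {A, G} is the only candidate key.

{A, G}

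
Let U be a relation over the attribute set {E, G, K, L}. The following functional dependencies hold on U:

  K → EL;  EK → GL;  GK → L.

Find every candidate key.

{K}

Attribute K never appears on the right-hand side of any dependency, so K must belong to every candidate key.
{K}⁺ = {E, G, K, L}, which is all of the schema, so {K} is the only candidate key.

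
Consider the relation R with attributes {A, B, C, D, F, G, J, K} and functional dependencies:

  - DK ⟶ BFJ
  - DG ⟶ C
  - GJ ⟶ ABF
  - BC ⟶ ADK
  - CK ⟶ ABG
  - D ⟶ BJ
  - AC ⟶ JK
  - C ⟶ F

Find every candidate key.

AC, BC, CD, CK, DG, CGJ

{A, C}⁺: AC→JK adds J, K; C→F adds F; CK→ABG adds B, G; BC→ADK adds D → {A, B, C, D, F, G, J, K}. Minimal: {C}⁺ = {C, F}; {A}⁺ = {A} — none reach the full schema.
{B, C}⁺: BC→ADK adds A, D, K; CK→ABG adds G; D→BJ adds J; C→F adds F → {A, B, C, D, F, G, J, K}. Minimal: {C}⁺ = {C, F}; {B}⁺ = {B} — none reach the full schema.
{C, D}⁺: D→BJ adds B, J; C→F adds F; BC→ADK adds A, K; CK→ABG adds G → {A, B, C, D, F, G, J, K}. Minimal: {D}⁺ = {B, D, J}; {C}⁺ = {C, F} — none reach the full schema.
{C, K}⁺: CK→ABG adds A, B, G; AC→JK adds J; C→F adds F; BC→ADK adds D → {A, B, C, D, F, G, J, K}. Minimal: {K}⁺ = {K}; {C}⁺ = {C, F} — none reach the full schema.
{D, G}⁺: DG→C adds C; D→BJ adds B, J; C→F adds F; GJ→ABF adds A; BC→ADK adds K → {A, B, C, D, F, G, J, K}. Minimal: {G}⁺ = {G}; {D}⁺ = {B, D, J} — none reach the full schema.
{C, G, J}⁺: GJ→ABF adds A, B, F; BC→ADK adds D, K → {A, B, C, D, F, G, J, K}. Minimal: {G, J}⁺ = {A, B, F, G, J}; {C, J}⁺ = {C, F, J}; {C, G}⁺ = {C, F, G} — none reach the full schema.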